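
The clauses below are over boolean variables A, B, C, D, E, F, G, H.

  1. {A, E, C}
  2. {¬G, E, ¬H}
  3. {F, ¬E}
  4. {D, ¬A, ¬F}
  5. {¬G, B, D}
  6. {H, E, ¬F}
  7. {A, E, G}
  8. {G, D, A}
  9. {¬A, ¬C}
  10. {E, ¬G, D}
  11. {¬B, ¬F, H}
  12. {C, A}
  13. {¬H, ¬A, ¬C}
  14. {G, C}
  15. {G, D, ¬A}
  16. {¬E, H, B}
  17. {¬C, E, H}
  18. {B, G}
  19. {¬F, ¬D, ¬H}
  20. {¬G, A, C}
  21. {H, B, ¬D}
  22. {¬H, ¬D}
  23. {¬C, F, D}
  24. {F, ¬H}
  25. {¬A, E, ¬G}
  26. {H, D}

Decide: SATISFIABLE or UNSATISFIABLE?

Set A = False and propagate.
  then C is forced to True.
For the remaining variables, B = True, D = False, E = True, F = True, G = True, H = True works.
So A=False  B=True  C=True  D=False  E=True  F=True  G=True  H=True is a satisfying assignment.

SATISFIABLE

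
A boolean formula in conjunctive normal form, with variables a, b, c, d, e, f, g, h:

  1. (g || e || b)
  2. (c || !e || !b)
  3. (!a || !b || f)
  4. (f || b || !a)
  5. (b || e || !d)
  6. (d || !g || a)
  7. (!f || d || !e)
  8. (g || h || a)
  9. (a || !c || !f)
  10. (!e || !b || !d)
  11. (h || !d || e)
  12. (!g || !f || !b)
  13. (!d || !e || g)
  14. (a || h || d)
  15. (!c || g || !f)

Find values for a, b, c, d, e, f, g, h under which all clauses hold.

a=T, b=F, c=T, d=T, e=T, f=T, g=T, h=T

h occurs only positively in the remaining clauses — set h = True.
Try a = True.
Set b = False and propagate.
  then f is forced to True.
The remaining clauses are satisfied by c = True, d = True, e = True, g = True.
Every clause has at least one true literal under this assignment.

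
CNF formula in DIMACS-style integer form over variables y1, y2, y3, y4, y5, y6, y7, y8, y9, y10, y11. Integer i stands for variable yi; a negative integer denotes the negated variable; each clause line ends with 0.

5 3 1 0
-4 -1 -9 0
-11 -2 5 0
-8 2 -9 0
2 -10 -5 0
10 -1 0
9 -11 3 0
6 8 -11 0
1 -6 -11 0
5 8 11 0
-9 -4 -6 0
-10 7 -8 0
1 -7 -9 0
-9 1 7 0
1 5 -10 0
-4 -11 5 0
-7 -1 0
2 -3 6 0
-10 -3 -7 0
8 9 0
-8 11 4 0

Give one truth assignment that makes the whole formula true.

y1=0, y2=1, y3=1, y4=1, y5=1, y6=1, y7=0, y8=1, y9=0, y10=0, y11=0

Try y1 = False.
Try y2 = True.
For the remaining variables, y3 = True, y4 = True, y5 = True, y6 = True, y7 = False, y8 = True, y9 = False, y10 = False, y11 = False works.
Every clause has at least one true literal under this assignment.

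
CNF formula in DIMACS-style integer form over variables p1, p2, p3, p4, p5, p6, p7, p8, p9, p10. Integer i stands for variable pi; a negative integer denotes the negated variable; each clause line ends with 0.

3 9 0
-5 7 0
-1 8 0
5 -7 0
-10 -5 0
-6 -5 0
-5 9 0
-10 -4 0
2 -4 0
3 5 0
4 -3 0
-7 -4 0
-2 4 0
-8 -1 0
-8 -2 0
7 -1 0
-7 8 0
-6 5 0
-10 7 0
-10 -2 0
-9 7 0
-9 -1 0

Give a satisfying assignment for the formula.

p1=F, p2=F, p3=F, p4=F, p5=T, p6=F, p7=T, p8=T, p9=T, p10=F

p1 occurs only negated in the remaining clauses — set p1 = False.
p6 occurs only negated in the remaining clauses — set p6 = False.
Try p2 = False.
  then p4 is forced to False.
  then p3 is forced to False.
  then p9 is forced to True.
  then p5 is forced to True.
  then p7 is forced to True.
  then p10 is forced to False.
  then p8 is forced to True.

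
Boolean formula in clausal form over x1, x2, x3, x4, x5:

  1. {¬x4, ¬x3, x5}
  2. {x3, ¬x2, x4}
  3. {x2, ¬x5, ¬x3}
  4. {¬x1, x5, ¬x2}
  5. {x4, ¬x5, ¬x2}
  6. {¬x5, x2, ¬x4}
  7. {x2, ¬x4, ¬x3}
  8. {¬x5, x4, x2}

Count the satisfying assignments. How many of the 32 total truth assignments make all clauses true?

12

Case analysis on x2 and x4:
  x2=1, x4=1: 5 of the 8 assignments to (x1,x3,x5) work.
  x2=1, x4=0: remaining (x1,x3,x5) ∈ {(0,1,0)} — 1.
  x2=0, x4=1: remaining (x1,x3,x5) ∈ {(0,0,0); (1,0,0)} — 2.
  x2=0, x4=0: remaining (x1,x3,x5) ∈ {(0,0,0); (0,1,0); (1,0,0); (1,1,0)} — 4.
Total: 5 + 1 + 2 + 4 = 12.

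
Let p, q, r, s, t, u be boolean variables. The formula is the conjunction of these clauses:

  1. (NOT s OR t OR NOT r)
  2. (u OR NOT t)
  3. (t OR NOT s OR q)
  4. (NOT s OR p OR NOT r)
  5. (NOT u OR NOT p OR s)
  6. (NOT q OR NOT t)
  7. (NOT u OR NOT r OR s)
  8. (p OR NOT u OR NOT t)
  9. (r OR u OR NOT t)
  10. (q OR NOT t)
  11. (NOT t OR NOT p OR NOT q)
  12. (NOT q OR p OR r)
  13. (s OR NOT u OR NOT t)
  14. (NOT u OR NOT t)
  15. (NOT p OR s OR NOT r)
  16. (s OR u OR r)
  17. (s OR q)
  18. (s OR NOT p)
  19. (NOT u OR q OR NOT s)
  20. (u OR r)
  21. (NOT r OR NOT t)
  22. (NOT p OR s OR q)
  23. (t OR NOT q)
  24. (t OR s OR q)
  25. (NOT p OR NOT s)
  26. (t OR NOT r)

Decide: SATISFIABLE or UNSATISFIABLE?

UNSATISFIABLE

s = True:
  propagation gives p=False, r=False, q=False, t=True; an empty clause results — contradiction.
s = False:
  propagation gives q=True, t=False; an empty clause results — contradiction.
Every branch closes, so no satisfying assignment exists.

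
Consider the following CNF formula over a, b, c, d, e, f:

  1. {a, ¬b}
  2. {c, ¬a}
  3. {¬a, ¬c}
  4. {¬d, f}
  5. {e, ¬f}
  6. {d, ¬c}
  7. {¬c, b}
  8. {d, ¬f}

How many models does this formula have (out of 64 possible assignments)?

The models are:
  a=0 b=0 c=0 d=0 e=0 f=0
  a=0 b=0 c=0 d=0 e=1 f=0
  a=0 b=0 c=0 d=1 e=1 f=1
That's 3 in total.

3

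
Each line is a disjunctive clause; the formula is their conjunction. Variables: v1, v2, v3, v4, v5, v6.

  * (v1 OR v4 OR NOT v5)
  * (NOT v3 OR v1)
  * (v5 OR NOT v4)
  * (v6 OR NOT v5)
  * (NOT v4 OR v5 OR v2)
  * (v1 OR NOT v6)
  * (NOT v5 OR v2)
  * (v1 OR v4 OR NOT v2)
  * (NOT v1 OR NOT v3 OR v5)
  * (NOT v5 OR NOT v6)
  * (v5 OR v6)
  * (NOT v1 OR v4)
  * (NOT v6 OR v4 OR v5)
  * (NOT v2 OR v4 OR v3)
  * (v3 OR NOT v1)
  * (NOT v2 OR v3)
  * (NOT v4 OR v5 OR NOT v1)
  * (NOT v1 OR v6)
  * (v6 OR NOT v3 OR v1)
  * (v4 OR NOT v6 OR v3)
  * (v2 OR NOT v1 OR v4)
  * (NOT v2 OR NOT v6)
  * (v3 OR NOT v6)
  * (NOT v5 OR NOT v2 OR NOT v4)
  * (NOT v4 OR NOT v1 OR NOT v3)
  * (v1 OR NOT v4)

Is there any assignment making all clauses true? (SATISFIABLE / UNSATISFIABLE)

UNSATISFIABLE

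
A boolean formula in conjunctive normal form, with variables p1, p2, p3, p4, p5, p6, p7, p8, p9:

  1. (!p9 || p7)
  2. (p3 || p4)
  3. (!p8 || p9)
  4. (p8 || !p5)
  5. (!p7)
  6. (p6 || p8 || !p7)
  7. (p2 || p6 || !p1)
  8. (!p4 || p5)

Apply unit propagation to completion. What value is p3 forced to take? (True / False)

True

Unit clause (!p7) sets p7 = False.
(!p9 || p7) with p7 = False leaves only !p9, so p9 = False.
In (p9 || !p8), p9 is now false; !p8 must hold, so p8 = False.
(!p5 || p8) with p8 = False leaves only !p5, so p5 = False.
In (!p4 || p5), p5 is now false; !p4 must hold, so p4 = False.
From (p4 || p3) and p4 = False: p3 = True.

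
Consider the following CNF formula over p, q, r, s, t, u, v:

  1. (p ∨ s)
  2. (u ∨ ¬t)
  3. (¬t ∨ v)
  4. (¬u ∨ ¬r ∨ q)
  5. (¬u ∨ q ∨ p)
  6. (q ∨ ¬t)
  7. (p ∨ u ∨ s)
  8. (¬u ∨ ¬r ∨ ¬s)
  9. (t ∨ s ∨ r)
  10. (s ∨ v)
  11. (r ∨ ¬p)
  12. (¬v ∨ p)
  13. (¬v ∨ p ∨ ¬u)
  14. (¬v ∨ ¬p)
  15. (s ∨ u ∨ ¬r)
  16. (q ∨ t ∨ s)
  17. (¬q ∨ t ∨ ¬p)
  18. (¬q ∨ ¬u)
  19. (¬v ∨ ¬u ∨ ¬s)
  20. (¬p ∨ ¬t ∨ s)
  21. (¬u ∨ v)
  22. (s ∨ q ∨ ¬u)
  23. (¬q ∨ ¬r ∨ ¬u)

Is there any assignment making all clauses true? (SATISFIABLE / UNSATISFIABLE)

Try p = False.
  then s is forced to True.
  then v is forced to False.
  then t is forced to False.
  then u is forced to False.
q, r are now unconstrained; take q = False, r = False.
So p = F  q = F  r = F  s = T  t = F  u = F  v = F is a satisfying assignment.

SATISFIABLE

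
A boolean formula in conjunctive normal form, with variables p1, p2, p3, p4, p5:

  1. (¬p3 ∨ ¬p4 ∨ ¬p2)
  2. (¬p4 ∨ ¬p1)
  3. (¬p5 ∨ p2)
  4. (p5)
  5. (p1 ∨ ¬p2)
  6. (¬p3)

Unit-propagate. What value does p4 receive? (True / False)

False

(p5) stands alone — p5 = True.
In (p2 ∨ ¬p5), ¬p5 is now false; p2 must hold, so p2 = True.
(p1 ∨ ¬p2) with p2 = True leaves only p1, so p1 = True.
From (¬p1 ∨ ¬p4) and p1 = True: p4 = False.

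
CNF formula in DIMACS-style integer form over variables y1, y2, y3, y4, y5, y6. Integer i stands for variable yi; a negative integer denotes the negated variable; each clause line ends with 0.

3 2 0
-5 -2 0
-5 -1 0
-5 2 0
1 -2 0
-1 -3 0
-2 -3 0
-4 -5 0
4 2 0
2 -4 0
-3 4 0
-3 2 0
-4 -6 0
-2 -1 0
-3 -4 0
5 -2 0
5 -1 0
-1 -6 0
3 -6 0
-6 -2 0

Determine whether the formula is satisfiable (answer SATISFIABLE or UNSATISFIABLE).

UNSATISFIABLE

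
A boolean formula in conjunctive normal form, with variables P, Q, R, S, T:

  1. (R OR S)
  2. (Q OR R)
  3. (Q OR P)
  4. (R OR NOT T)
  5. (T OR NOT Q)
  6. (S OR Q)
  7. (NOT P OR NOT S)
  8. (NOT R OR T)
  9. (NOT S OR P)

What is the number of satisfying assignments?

2

Satisfying assignments:
  P=0 Q=1 R=1 S=0 T=1
  P=1 Q=1 R=1 S=0 T=1
Count: 2.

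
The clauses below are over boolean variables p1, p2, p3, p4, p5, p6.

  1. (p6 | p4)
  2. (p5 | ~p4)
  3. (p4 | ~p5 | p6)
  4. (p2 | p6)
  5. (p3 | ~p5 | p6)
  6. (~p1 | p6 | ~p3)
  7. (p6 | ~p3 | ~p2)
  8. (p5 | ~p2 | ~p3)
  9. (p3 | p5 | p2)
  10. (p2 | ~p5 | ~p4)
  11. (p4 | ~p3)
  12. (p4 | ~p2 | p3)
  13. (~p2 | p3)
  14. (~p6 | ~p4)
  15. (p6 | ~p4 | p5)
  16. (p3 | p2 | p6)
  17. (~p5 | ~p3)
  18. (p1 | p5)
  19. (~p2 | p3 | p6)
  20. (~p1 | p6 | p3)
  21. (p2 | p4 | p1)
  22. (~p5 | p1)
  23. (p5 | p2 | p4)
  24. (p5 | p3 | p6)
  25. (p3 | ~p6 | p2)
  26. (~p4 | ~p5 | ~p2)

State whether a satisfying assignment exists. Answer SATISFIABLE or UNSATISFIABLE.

UNSATISFIABLE

p3 = True:
  propagation gives p4=True, p5=True; an empty clause results — contradiction.
p3 = False:
  propagation gives p2=False, p6=True; an empty clause results — contradiction.
Every branch closes, so no satisfying assignment exists.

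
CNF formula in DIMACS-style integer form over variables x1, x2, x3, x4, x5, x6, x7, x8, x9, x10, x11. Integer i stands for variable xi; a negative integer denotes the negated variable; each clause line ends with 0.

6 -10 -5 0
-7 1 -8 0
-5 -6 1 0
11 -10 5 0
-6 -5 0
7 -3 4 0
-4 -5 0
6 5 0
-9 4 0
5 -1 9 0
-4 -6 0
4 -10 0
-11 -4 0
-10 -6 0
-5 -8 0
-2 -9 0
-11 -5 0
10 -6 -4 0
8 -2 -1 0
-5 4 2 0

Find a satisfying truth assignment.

x1=F  x2=F  x3=T  x4=F  x5=F  x6=T  x7=T  x8=F  x9=F  x10=F  x11=F

Branch on x1: take x1 = False.
Set x2 = False and propagate.
The remaining clauses are satisfied by x3 = True, x4 = False, x5 = False, x6 = True, x7 = True, x8 = False, x9 = False, x10 = False, x11 = False.
Check each clause:
  1. (!x5 || !x10 || x6) — !x5 is true.
  2. (!x8 || x1 || !x7) — !x8 is true.
  3. (!x6 || x1 || !x5) — !x5 is true.
  4. (x11 || !x10 || x5) — !x10 is true.
  5. (!x6 || !x5) — !x5 is true.
  6. (!x3 || x4 || x7) — x7 is true.
  7. (!x4 || !x5) — !x5 is true.
  8. (x5 || x6) — x6 is true.
  9. (x4 || !x9) — !x9 is true.
  10. (x9 || !x1 || x5) — !x1 is true.
  11. (!x4 || !x6) — !x4 is true.
  12. (!x10 || x4) — !x10 is true.
  13. (!x4 || !x11) — !x4 is true.
  14. (!x6 || !x10) — !x10 is true.
  15. (!x5 || !x8) — !x8 is true.
  16. (!x2 || !x9) — !x2 is true.
  17. (!x5 || !x11) — !x5 is true.
  18. (!x6 || !x4 || x10) — !x4 is true.
  19. (!x1 || x8 || !x2) — !x2 is true.
  20. (x2 || !x5 || x4) — !x5 is true.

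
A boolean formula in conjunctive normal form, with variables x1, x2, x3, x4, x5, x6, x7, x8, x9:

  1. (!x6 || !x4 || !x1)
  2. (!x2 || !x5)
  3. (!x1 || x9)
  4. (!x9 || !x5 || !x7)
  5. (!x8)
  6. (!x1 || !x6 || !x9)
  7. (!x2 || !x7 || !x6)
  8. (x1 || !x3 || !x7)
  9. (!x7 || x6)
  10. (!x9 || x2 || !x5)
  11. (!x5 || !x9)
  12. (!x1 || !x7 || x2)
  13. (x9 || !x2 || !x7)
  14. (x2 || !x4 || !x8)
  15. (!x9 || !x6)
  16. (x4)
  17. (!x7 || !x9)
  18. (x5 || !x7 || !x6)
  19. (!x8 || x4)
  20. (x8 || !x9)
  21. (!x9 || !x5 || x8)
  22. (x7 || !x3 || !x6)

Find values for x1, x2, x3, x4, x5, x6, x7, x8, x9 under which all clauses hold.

x1=False, x2=True, x3=False, x4=True, x5=False, x6=False, x7=False, x8=False, x9=False

The clause (!x8) is unit: x8 must be False.
The clause (x4) is unit: x4 must be True.
(!x9) is a unit clause, so x9 = False.
The clause (!x1) is unit: x1 must be False.
x3 occurs only negated in the remaining clauses — set x3 = False.
Set x2 = True and propagate.
  then x5 is forced to False.
  then x7 is forced to False.
x6 is now unconstrained; take x6 = False.
Every clause has at least one true literal under this assignment.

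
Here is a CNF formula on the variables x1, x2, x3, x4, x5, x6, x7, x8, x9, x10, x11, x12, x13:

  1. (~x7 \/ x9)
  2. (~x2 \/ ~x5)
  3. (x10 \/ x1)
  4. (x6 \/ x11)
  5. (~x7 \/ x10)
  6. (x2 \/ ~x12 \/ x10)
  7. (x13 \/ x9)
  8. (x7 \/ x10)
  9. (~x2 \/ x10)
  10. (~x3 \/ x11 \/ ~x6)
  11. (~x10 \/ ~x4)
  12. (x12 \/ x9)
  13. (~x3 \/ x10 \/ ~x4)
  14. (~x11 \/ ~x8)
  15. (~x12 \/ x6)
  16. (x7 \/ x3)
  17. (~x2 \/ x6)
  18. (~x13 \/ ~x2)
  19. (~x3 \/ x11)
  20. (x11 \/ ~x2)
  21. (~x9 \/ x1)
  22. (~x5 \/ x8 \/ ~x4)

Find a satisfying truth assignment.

x1=True, x2=False, x3=False, x4=False, x5=False, x6=True, x7=True, x8=False, x9=True, x10=True, x11=False, x12=False, x13=False

Pure literal: x1 appears only positively; assign x1 = True.
Pure literal: x4 appears only negated; assign x4 = False.
Set x2 = False and propagate.
Set x3 = False and propagate.
  then x7 is forced to True.
  then x9 is forced to True.
  then x10 is forced to True.
Branch on x6: take x6 = True.
For the remaining variables, x5 = False, x8 = False, x11 = False, x12 = False, x13 = False works.
Check each clause:
  1. (~x7 \/ x9) — x9 is true.
  2. (~x5 \/ ~x2) — ~x5 is true.
  3. (x10 \/ x1) — x1 is true.
  4. (x11 \/ x6) — x6 is true.
  5. (x10 \/ ~x7) — x10 is true.
  6. (~x12 \/ x2 \/ x10) — x10 is true.
  7. (x9 \/ x13) — x9 is true.
  8. (x7 \/ x10) — x10 is true.
  9. (x10 \/ ~x2) — x10 is true.
  10. (~x3 \/ ~x6 \/ x11) — ~x3 is true.
  11. (~x4 \/ ~x10) — ~x4 is true.
  12. (x9 \/ x12) — x9 is true.
  13. (~x3 \/ x10 \/ ~x4) — x10 is true.
  14. (~x11 \/ ~x8) — ~x8 is true.
  15. (x6 \/ ~x12) — ~x12 is true.
  16. (x7 \/ x3) — x7 is true.
  17. (~x2 \/ x6) — ~x2 is true.
  18. (~x2 \/ ~x13) — ~x13 is true.
  19. (x11 \/ ~x3) — ~x3 is true.
  20. (x11 \/ ~x2) — ~x2 is true.
  21. (x1 \/ ~x9) — x1 is true.
  22. (x8 \/ ~x4 \/ ~x5) — ~x5 is true.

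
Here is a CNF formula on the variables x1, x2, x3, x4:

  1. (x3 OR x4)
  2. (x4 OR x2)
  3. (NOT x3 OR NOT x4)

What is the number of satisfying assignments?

6

Satisfying assignments:
  x1=0 x2=0 x3=0 x4=1
  x1=0 x2=1 x3=0 x4=1
  x1=0 x2=1 x3=1 x4=0
  x1=1 x2=0 x3=0 x4=1
  x1=1 x2=1 x3=0 x4=1
  x1=1 x2=1 x3=1 x4=0
That's 6 in total.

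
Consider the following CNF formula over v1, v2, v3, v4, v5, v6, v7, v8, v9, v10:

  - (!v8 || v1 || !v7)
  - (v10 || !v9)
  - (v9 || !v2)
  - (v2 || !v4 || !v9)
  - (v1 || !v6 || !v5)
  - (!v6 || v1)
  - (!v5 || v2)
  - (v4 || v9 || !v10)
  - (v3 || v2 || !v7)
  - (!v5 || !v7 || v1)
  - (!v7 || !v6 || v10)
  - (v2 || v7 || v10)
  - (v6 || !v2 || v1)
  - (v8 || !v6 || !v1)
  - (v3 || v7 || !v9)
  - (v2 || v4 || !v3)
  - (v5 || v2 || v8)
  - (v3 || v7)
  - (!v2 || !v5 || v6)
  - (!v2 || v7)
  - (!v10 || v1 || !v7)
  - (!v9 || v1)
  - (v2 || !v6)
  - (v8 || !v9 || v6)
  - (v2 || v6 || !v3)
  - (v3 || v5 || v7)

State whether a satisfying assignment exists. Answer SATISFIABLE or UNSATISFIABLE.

SATISFIABLE

Set v1 = True and propagate.
Branch on v2: take v2 = True.
  then v9 is forced to True.
  then v10 is forced to True.
  then v7 is forced to True.
The remaining clauses are satisfied by v3 = False, v4 = True, v5 = False, v6 = False, v8 = True.
So v1=True, v2=True, v3=False, v4=True, v5=False, v6=False, v7=True, v8=True, v9=True, v10=True is a satisfying assignment.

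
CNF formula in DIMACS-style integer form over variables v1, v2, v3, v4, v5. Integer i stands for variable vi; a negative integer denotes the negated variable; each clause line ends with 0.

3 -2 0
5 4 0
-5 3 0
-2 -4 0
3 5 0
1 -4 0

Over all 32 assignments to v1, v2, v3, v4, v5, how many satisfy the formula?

6

The models are:
  v1=F v2=F v3=T v4=F v5=T
  v1=F v2=T v3=T v4=F v5=T
  v1=T v2=F v3=T v4=F v5=T
  v1=T v2=F v3=T v4=T v5=F
  v1=T v2=F v3=T v4=T v5=T
  v1=T v2=T v3=T v4=F v5=T
That's 6 in total.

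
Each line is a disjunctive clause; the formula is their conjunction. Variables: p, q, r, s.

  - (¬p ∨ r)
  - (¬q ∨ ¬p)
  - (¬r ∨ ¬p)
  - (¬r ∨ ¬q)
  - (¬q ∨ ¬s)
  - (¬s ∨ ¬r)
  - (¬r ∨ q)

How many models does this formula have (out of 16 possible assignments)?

3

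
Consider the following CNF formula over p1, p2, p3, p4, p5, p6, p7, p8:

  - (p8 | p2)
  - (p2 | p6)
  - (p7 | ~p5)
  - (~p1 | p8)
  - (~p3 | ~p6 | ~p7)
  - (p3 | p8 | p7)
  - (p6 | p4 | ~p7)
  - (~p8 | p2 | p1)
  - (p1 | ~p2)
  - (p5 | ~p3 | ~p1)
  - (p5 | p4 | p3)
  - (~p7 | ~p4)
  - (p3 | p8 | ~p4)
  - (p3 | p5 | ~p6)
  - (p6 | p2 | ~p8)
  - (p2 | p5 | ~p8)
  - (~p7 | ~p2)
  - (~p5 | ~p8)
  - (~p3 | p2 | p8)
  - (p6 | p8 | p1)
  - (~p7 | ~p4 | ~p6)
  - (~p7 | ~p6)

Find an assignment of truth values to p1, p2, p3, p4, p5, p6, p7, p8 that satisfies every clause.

p1=1, p2=1, p3=0, p4=1, p5=0, p6=0, p7=0, p8=1

Check each clause:
  1. (p8 | p2) — p8 is true.
  2. (p2 | p6) — p2 is true.
  3. (~p5 | p7) — ~p5 is true.
  4. (~p1 | p8) — p8 is true.
  5. (~p7 | ~p6 | ~p3) — ~p7 is true.
  6. (p3 | p7 | p8) — p8 is true.
  7. (p4 | p6 | ~p7) — ~p7 is true.
  8. (~p8 | p1 | p2) — p1 is true.
  9. (~p2 | p1) — p1 is true.
  10. (~p3 | ~p1 | p5) — ~p3 is true.
  11. (p4 | p3 | p5) — p4 is true.
  12. (~p7 | ~p4) — ~p7 is true.
  13. (p3 | ~p4 | p8) — p8 is true.
  14. (p3 | ~p6 | p5) — ~p6 is true.
  15. (~p8 | p2 | p6) — p2 is true.
  16. (p2 | ~p8 | p5) — p2 is true.
  17. (~p2 | ~p7) — ~p7 is true.
  18. (~p5 | ~p8) — ~p5 is true.
  19. (p2 | p8 | ~p3) — p8 is true.
  20. (p8 | p6 | p1) — p8 is true.
  21. (~p6 | ~p7 | ~p4) — ~p7 is true.
  22. (~p6 | ~p7) — ~p7 is true.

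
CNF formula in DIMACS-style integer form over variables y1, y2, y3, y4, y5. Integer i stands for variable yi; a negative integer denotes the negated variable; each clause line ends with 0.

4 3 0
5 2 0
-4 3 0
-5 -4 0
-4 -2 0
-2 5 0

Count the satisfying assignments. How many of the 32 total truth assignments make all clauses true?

4

Satisfying assignments:
  y1=0 y2=0 y3=1 y4=0 y5=1
  y1=0 y2=1 y3=1 y4=0 y5=1
  y1=1 y2=0 y3=1 y4=0 y5=1
  y1=1 y2=1 y3=1 y4=0 y5=1
That's 4 in total.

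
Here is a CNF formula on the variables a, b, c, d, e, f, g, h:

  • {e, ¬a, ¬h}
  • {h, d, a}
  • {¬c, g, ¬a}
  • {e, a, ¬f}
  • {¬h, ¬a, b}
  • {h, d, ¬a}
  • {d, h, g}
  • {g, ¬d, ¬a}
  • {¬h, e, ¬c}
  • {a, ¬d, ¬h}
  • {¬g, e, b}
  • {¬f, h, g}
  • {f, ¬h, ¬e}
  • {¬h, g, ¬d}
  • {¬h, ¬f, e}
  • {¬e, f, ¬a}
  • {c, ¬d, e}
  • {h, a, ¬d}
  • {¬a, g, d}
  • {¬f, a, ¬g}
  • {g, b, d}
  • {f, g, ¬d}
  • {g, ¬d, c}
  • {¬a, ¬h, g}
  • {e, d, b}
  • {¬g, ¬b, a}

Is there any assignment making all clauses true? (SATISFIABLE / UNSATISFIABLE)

Branch on a: take a = False.
Branch on b: take b = True.
  then g is forced to False.
Branch on c: take c = True.
The remaining clauses are satisfied by d = False, e = True, f = True, h = True.
So a=0, b=1, c=1, d=0, e=1, f=1, g=0, h=1 is a satisfying assignment.

SATISFIABLE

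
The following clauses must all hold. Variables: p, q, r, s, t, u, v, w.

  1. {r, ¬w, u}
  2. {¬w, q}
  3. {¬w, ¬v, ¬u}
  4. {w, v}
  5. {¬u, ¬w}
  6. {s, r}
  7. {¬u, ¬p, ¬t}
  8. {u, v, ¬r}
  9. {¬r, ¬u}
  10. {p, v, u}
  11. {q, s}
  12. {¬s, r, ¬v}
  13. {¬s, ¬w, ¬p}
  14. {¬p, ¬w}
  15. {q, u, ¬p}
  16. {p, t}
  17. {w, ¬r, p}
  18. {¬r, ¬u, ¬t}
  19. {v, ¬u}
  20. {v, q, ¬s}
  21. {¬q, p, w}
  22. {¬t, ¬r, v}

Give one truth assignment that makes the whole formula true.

p=True, q=True, r=True, s=False, t=False, u=False, v=True, w=False

Check each clause:
  1. {¬w, r, u} — ¬w is true.
  2. {q, ¬w} — ¬w is true.
  3. {¬v, ¬w, ¬u} — ¬w is true.
  4. {w, v} — v is true.
  5. {¬w, ¬u} — ¬w is true.
  6. {s, r} — r is true.
  7. {¬p, ¬u, ¬t} — ¬u is true.
  8. {u, ¬r, v} — v is true.
  9. {¬u, ¬r} — ¬u is true.
  10. {u, v, p} — p is true.
  11. {s, q} — q is true.
  12. {¬s, ¬v, r} — r is true.
  13. {¬s, ¬w, ¬p} — ¬w is true.
  14. {¬w, ¬p} — ¬w is true.
  15. {¬p, q, u} — q is true.
  16. {t, p} — p is true.
  17. {¬r, w, p} — p is true.
  18. {¬u, ¬r, ¬t} — ¬u is true.
  19. {¬u, v} — ¬u is true.
  20. {q, ¬s, v} — q is true.
  21. {p, ¬q, w} — p is true.
  22. {¬r, v, ¬t} — ¬t is true.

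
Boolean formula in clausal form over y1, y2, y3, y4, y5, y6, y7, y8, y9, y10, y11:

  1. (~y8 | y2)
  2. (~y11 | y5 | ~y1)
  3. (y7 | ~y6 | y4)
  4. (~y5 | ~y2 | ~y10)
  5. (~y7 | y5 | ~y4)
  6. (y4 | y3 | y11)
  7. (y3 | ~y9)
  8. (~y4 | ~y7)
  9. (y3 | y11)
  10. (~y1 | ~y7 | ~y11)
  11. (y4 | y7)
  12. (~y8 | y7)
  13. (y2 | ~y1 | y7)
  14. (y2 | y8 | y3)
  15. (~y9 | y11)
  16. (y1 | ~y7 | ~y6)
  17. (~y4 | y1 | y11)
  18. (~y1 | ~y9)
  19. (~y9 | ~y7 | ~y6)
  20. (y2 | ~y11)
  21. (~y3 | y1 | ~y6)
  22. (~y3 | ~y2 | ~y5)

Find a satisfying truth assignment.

y1 = 1, y2 = 1, y3 = 1, y4 = 0, y5 = 0, y6 = 1, y7 = 1, y8 = 1, y9 = 0, y10 = 0, y11 = 0

Check each clause:
  1. (~y8 | y2) — y2 is true.
  2. (~y11 | y5 | ~y1) — ~y11 is true.
  3. (y4 | y7 | ~y6) — y7 is true.
  4. (~y5 | ~y2 | ~y10) — ~y5 is true.
  5. (~y7 | ~y4 | y5) — ~y4 is true.
  6. (y3 | y11 | y4) — y3 is true.
  7. (y3 | ~y9) — y3 is true.
  8. (~y4 | ~y7) — ~y4 is true.
  9. (y11 | y3) — y3 is true.
  10. (~y7 | ~y11 | ~y1) — ~y11 is true.
  11. (y4 | y7) — y7 is true.
  12. (y7 | ~y8) — y7 is true.
  13. (y7 | ~y1 | y2) — y2 is true.
  14. (y8 | y3 | y2) — y8 is true.
  15. (y11 | ~y9) — ~y9 is true.
  16. (~y7 | ~y6 | y1) — y1 is true.
  17. (y11 | ~y4 | y1) — y1 is true.
  18. (~y1 | ~y9) — ~y9 is true.
  19. (~y9 | ~y6 | ~y7) — ~y9 is true.
  20. (y2 | ~y11) — y2 is true.
  21. (~y3 | ~y6 | y1) — y1 is true.
  22. (~y3 | ~y2 | ~y5) — ~y5 is true.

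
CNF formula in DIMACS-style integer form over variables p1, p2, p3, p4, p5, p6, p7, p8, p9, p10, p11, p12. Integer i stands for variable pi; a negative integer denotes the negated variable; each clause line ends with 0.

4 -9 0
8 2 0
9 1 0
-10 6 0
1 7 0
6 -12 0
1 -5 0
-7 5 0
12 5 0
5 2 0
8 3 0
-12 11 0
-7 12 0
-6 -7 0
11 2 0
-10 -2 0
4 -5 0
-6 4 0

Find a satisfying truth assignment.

p1=T, p2=F, p3=T, p4=T, p5=T, p6=T, p7=F, p8=T, p9=T, p10=F, p11=T, p12=T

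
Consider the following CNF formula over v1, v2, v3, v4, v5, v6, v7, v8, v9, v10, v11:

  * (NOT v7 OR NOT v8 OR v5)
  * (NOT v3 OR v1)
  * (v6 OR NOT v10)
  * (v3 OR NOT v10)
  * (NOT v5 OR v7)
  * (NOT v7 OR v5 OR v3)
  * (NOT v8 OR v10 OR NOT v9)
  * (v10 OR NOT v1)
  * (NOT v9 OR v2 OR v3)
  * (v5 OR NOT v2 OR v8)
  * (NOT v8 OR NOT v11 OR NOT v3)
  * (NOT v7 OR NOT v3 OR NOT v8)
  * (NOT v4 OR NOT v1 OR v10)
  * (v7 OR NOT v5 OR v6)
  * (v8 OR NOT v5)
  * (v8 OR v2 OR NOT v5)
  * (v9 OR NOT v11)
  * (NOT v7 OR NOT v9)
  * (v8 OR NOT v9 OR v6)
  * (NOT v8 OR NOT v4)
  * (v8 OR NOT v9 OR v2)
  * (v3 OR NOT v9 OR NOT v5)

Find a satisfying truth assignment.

v1=0  v2=0  v3=0  v4=0  v5=0  v6=0  v7=0  v8=1  v9=0  v10=0  v11=0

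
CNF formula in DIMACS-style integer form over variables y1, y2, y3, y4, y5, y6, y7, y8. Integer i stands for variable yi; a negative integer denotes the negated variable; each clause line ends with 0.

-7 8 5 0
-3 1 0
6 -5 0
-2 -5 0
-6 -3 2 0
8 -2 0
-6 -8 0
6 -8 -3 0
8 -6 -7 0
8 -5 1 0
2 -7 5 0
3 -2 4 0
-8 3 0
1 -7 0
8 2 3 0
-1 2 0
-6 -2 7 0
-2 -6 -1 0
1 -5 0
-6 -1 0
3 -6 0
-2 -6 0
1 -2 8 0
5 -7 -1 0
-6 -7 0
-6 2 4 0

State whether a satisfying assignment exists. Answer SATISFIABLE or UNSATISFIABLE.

y2 = True:
  propagation gives y5=False, y8=True, y6=False, y3=False; an empty clause results — contradiction.
y2 = False:
  propagation gives y1=False, y3=False, y8=False; an empty clause results — contradiction.
Every branch closes, so no satisfying assignment exists.

UNSATISFIABLE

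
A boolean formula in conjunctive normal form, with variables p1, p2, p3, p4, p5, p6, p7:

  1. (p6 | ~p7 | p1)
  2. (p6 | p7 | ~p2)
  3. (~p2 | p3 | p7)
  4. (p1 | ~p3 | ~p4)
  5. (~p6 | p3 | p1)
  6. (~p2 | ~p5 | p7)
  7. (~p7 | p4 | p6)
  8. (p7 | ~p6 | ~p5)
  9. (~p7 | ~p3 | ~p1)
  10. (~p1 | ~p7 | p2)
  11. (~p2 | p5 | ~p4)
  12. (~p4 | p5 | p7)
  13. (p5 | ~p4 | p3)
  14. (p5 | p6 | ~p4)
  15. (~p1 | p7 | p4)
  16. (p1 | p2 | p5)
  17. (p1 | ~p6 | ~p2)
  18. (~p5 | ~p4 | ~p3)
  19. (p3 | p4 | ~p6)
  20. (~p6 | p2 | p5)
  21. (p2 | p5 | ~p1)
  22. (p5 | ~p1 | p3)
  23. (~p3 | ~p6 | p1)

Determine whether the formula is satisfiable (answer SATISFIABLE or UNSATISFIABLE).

SATISFIABLE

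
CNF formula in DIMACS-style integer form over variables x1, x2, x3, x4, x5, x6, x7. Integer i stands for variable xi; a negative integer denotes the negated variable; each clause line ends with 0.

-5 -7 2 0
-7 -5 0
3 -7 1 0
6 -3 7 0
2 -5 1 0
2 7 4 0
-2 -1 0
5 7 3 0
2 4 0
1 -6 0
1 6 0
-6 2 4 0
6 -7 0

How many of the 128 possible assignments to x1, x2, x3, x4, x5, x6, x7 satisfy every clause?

The models are:
  x1=1 x2=0 x3=0 x4=1 x5=0 x6=1 x7=1
  x1=1 x2=0 x3=0 x4=1 x5=1 x6=0 x7=0
  x1=1 x2=0 x3=0 x4=1 x5=1 x6=1 x7=0
  x1=1 x2=0 x3=1 x4=1 x5=0 x6=1 x7=0
  x1=1 x2=0 x3=1 x4=1 x5=0 x6=1 x7=1
  x1=1 x2=0 x3=1 x4=1 x5=1 x6=1 x7=0
That's 6 in total.

6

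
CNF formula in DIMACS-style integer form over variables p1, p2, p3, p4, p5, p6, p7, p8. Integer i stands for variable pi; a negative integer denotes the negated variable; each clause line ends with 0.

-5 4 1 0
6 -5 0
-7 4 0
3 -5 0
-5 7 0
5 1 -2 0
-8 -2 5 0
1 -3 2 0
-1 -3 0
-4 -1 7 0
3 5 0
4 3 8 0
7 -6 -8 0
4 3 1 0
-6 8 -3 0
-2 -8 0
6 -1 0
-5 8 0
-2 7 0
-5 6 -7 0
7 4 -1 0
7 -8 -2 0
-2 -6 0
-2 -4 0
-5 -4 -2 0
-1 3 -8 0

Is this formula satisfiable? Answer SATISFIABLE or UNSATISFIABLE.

UNSATISFIABLE

p5 = True:
  propagation gives p6=True, p3=True, p7=True, p4=True; an empty clause results — contradiction.
p5 = False:
  propagation gives p3=True, p1=False, p2=False; an empty clause results — contradiction.
Every branch closes, so no satisfying assignment exists.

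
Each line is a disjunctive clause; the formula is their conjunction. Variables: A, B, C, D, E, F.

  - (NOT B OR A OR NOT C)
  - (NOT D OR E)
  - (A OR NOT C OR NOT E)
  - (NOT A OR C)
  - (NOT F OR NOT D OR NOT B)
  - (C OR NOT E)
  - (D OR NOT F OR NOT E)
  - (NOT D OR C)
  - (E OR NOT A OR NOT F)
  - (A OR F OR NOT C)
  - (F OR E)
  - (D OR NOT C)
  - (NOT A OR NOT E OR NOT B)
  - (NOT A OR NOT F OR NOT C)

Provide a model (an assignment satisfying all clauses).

A=F, B=T, C=F, D=F, E=F, F=T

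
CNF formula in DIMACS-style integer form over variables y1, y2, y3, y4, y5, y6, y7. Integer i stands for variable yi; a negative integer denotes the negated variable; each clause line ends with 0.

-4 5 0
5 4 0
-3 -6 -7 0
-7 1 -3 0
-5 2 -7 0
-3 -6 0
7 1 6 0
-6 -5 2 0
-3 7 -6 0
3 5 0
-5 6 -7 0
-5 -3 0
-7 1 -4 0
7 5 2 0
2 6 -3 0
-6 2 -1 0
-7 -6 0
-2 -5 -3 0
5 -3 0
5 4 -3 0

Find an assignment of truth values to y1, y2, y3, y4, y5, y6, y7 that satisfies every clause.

y1=F, y2=T, y3=F, y4=T, y5=T, y6=T, y7=F

Branch on y1: take y1 = False.
The remaining clauses are satisfied by y2 = True, y3 = False, y4 = True, y5 = True, y6 = True, y7 = False.
Every clause has at least one true literal under this assignment.
Check each clause:
  1. (y5 | ~y4) — y5 is true.
  2. (y5 | y4) — y4 is true.
  3. (~y6 | ~y3 | ~y7) — ~y7 is true.
  4. (~y3 | ~y7 | y1) — ~y3 is true.
  5. (~y7 | y2 | ~y5) — ~y7 is true.
  6. (~y3 | ~y6) — ~y3 is true.
  7. (y7 | y6 | y1) — y6 is true.
  8. (~y5 | ~y6 | y2) — y2 is true.
  9. (~y6 | y7 | ~y3) — ~y3 is true.
  10. (y3 | y5) — y5 is true.
  11. (~y7 | ~y5 | y6) — ~y7 is true.
  12. (~y5 | ~y3) — ~y3 is true.
  13. (~y7 | y1 | ~y4) — ~y7 is true.
  14. (y7 | y2 | y5) — y2 is true.
  15. (y2 | ~y3 | y6) — y2 is true.
  16. (~y1 | y2 | ~y6) — y2 is true.
  17. (~y6 | ~y7) — ~y7 is true.
  18. (~y2 | ~y5 | ~y3) — ~y3 is true.
  19. (~y3 | y5) — ~y3 is true.
  20. (y4 | y5 | ~y3) — ~y3 is true.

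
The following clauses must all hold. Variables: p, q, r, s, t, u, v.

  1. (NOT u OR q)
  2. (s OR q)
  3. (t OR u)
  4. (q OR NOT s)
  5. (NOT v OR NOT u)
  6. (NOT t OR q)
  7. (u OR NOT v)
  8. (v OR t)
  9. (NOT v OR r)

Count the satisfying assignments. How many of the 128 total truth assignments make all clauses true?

16

Split on q, then u.
  q=1, u=1: forces t=1; v=0; p, r, s free → 2^3 = 8.
  q=1, u=0: forces t=1; v=0; p, r, s free → 2^3 = 8.
  q=0, u=1: a clause becomes empty — 0.
  q=0, u=0: a clause becomes empty — 0.
Total: 8 + 8 + 0 + 0 = 16.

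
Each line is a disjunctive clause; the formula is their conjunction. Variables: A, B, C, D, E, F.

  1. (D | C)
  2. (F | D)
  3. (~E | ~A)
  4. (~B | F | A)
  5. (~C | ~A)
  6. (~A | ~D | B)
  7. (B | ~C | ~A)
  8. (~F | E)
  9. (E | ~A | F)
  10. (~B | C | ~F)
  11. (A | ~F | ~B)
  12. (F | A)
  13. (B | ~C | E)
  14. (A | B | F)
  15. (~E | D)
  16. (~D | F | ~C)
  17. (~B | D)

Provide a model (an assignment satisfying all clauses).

A=False, B=False, C=True, D=True, E=True, F=True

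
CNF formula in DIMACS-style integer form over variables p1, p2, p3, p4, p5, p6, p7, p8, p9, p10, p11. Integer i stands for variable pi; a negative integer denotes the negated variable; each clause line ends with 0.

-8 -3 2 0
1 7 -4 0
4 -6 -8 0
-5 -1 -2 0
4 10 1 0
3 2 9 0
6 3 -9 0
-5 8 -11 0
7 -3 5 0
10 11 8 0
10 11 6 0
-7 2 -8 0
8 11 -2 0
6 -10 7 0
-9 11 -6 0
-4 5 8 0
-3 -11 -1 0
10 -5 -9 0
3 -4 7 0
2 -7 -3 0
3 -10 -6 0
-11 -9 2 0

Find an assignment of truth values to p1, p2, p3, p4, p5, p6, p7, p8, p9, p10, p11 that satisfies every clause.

p1 = 1, p2 = 1, p3 = 0, p4 = 0, p5 = 0, p6 = 1, p7 = 0, p8 = 0, p9 = 1, p10 = 0, p11 = 1

Check each clause:
  1. {p2, ¬p3, ¬p8} — ¬p8 is true.
  2. {p1, ¬p4, p7} — p1 is true.
  3. {¬p8, p4, ¬p6} — ¬p8 is true.
  4. {¬p1, ¬p5, ¬p2} — ¬p5 is true.
  5. {p4, p1, p10} — p1 is true.
  6. {p3, p2, p9} — p9 is true.
  7. {p6, p3, ¬p9} — p6 is true.
  8. {¬p11, ¬p5, p8} — ¬p5 is true.
  9. {p5, p7, ¬p3} — ¬p3 is true.
  10. {p11, p8, p10} — p11 is true.
  11. {p11, p6, p10} — p11 is true.
  12. {p2, ¬p8, ¬p7} — ¬p8 is true.
  13. {p11, ¬p2, p8} — p11 is true.
  14. {p6, ¬p10, p7} — ¬p10 is true.
  15. {¬p9, p11, ¬p6} — p11 is true.
  16. {p5, p8, ¬p4} — ¬p4 is true.
  17. {¬p11, ¬p3, ¬p1} — ¬p3 is true.
  18. {p10, ¬p5, ¬p9} — ¬p5 is true.
  19. {p7, ¬p4, p3} — ¬p4 is true.
  20. {¬p7, p2, ¬p3} — ¬p7 is true.
  21. {¬p10, p3, ¬p6} — ¬p10 is true.
  22. {¬p9, ¬p11, p2} — p2 is true.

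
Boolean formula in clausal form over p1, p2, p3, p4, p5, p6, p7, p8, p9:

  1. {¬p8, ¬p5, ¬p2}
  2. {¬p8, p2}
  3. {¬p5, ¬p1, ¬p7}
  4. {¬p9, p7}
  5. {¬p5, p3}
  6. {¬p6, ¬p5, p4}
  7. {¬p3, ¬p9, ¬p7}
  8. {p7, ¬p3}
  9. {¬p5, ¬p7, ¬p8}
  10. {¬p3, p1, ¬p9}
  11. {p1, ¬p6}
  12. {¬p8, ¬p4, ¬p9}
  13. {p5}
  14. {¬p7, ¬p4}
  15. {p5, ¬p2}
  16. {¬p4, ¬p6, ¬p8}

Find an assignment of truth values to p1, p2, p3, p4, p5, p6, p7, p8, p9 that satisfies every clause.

Unit propagation: (p5) forces p5 = True.
Unit propagation: (p3) forces p3 = True.
Unit propagation: (p7) forces p7 = True.
The clause (¬p1) is unit: p1 must be False.
(¬p9) is a unit clause, so p9 = False.
(¬p8) is a unit clause, so p8 = False.
Unit propagation: (¬p6) forces p6 = False.
Unit propagation: (¬p4) forces p4 = False.
p2 is now unconstrained; take p2 = True.
Every clause has at least one true literal under this assignment.

p1=False, p2=True, p3=True, p4=False, p5=True, p6=False, p7=True, p8=False, p9=False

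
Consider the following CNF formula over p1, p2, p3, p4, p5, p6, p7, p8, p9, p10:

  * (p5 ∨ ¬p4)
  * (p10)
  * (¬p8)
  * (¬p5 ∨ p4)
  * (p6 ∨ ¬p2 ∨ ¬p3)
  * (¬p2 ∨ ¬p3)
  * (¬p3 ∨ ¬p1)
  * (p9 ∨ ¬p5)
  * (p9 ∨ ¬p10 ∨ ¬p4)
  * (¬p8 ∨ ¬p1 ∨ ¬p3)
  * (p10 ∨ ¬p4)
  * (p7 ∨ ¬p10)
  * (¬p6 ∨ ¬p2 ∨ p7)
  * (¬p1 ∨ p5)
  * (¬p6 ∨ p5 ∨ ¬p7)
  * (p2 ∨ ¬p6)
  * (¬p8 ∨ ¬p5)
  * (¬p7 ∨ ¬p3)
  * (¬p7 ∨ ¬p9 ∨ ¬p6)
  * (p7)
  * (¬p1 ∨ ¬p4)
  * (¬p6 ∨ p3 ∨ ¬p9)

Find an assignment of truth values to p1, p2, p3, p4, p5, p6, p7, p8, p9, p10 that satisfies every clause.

Unit propagation: (p10) forces p10 = True.
(¬p8) is a unit clause, so p8 = False.
The clause (p7) is unit: p7 must be True.
The clause (¬p3) is unit: p3 must be False.
Pure literal: p1 appears only negated; assign p1 = False.
p2 occurs only positively in the remaining clauses — set p2 = True.
Set p4 = False and propagate.
  then p5 is forced to False.
  then p6 is forced to False.
p9 is now unconstrained; take p9 = True.
Every clause has at least one true literal under this assignment.
Check each clause:
  1. (¬p4 ∨ p5) — ¬p4 is true.
  2. (p10) — p10 is true.
  3. (¬p8) — ¬p8 is true.
  4. (¬p5 ∨ p4) — ¬p5 is true.
  5. (¬p2 ∨ ¬p3 ∨ p6) — ¬p3 is true.
  6. (¬p2 ∨ ¬p3) — ¬p3 is true.
  7. (¬p3 ∨ ¬p1) — ¬p3 is true.
  8. (¬p5 ∨ p9) — p9 is true.
  9. (p9 ∨ ¬p10 ∨ ¬p4) — p9 is true.
  10. (¬p8 ∨ ¬p3 ∨ ¬p1) — ¬p8 is true.
  11. (¬p4 ∨ p10) — p10 is true.
  12. (¬p10 ∨ p7) — p7 is true.
  13. (¬p6 ∨ ¬p2 ∨ p7) — ¬p6 is true.
  14. (p5 ∨ ¬p1) — ¬p1 is true.
  15. (p5 ∨ ¬p7 ∨ ¬p6) — ¬p6 is true.
  16. (¬p6 ∨ p2) — p2 is true.
  17. (¬p5 ∨ ¬p8) — ¬p8 is true.
  18. (¬p7 ∨ ¬p3) — ¬p3 is true.
  19. (¬p7 ∨ ¬p6 ∨ ¬p9) — ¬p6 is true.
  20. (p7) — p7 is true.
  21. (¬p4 ∨ ¬p1) — ¬p4 is true.
  22. (¬p9 ∨ p3 ∨ ¬p6) — ¬p6 is true.

p1=0, p2=1, p3=0, p4=0, p5=0, p6=0, p7=1, p8=0, p9=1, p10=1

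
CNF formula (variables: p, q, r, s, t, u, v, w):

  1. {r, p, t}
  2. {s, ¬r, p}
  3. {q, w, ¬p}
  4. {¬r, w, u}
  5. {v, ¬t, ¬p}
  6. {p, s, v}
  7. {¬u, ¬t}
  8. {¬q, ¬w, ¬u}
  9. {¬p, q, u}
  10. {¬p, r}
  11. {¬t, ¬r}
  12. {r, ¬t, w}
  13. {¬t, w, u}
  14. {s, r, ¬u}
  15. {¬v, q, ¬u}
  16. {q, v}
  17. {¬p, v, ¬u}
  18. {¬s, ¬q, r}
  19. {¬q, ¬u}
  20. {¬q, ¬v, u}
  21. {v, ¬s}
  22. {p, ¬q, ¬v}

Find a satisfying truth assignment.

p=True, q=True, r=True, s=False, t=False, u=False, v=False, w=True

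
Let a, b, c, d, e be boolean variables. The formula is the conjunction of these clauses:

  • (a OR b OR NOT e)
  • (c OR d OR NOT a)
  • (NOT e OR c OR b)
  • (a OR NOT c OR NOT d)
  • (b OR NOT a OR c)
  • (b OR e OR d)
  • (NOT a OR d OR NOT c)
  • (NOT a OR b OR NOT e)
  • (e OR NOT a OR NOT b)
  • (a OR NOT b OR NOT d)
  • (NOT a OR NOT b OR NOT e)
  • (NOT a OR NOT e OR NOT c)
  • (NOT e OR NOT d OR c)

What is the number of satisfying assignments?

6

The models are:
  a=F b=F c=F d=T e=F
  a=F b=T c=F d=F e=F
  a=F b=T c=F d=F e=T
  a=F b=T c=T d=F e=F
  a=F b=T c=T d=F e=T
  a=T b=F c=T d=T e=F
Count: 6.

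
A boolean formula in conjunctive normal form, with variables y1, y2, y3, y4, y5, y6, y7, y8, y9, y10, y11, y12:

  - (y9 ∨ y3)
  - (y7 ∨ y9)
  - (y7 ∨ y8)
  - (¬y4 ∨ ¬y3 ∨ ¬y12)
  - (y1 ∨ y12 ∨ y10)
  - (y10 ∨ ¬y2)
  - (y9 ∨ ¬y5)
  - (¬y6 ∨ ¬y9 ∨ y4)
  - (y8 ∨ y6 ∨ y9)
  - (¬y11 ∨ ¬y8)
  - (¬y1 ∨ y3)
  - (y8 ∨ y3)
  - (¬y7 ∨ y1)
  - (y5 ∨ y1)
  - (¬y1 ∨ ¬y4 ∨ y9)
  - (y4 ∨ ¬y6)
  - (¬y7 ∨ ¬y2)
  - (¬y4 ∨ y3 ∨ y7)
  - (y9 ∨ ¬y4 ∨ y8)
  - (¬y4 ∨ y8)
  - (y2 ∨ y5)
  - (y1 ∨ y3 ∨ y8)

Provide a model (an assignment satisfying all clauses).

Pure literal: y10 appears only positively; assign y10 = True.
y11 occurs only negated in the remaining clauses — set y11 = False.
Try y1 = True.
  then y3 is forced to True.
Try y2 = False.
  then y5 is forced to True.
  then y9 is forced to True.
Branch on y4: take y4 = False.
  then y6 is forced to False.
For the remaining variables, y7 = True, y8 = False, y12 = False works.
Every clause has at least one true literal under this assignment.

y1 = 1  y2 = 0  y3 = 1  y4 = 0  y5 = 1  y6 = 0  y7 = 1  y8 = 0  y9 = 1  y10 = 1  y11 = 0  y12 = 0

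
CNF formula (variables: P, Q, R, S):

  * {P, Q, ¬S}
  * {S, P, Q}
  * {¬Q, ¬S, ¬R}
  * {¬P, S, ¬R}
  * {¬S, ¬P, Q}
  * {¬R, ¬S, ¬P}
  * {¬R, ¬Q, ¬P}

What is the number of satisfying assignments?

6

The models are:
  P=F Q=T R=F S=F
  P=F Q=T R=F S=T
  P=F Q=T R=T S=F
  P=T Q=F R=F S=F
  P=T Q=T R=F S=F
  P=T Q=T R=F S=T
That's 6 in total.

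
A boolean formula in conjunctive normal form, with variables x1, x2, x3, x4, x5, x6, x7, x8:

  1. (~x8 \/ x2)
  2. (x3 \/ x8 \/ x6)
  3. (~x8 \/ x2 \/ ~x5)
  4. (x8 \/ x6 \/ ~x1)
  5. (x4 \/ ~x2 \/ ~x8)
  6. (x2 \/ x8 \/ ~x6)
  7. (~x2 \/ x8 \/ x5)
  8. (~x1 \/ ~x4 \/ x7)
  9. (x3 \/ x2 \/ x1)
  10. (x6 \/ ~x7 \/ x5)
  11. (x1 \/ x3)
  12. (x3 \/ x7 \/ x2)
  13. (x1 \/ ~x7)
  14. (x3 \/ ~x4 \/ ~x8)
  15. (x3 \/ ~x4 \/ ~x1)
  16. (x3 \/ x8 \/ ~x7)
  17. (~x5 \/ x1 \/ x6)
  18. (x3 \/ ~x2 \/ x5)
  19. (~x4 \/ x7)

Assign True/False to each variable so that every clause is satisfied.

x3 occurs only positively in the remaining clauses — set x3 = True.
Try x1 = False.
  then x7 is forced to False.
  then x4 is forced to False.
Branch on x2: take x2 = False.
  then x8 is forced to False.
  then x6 is forced to False.
  then x5 is forced to False.

x1=False  x2=False  x3=True  x4=False  x5=False  x6=False  x7=False  x8=False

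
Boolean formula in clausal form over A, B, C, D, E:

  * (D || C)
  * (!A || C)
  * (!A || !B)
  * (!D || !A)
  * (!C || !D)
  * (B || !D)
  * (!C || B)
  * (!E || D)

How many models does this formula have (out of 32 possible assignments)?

Satisfying assignments:
  A=F B=T C=F D=T E=F
  A=F B=T C=F D=T E=T
  A=F B=T C=T D=F E=F
Count: 3.

3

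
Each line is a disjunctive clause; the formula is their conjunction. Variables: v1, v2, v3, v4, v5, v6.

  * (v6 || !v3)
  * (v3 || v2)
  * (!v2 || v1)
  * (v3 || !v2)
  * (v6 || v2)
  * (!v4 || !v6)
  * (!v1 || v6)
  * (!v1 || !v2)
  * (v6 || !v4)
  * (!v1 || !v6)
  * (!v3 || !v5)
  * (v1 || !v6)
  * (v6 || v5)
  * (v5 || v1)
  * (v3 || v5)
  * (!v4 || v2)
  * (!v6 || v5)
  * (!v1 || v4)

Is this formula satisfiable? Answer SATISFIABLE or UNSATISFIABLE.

v6 = True:
  propagation gives v4=False, v1=False; an empty clause results — contradiction.
v6 = False:
  propagation gives v3=False, v2=True; an empty clause results — contradiction.
Every branch closes, so no satisfying assignment exists.

UNSATISFIABLE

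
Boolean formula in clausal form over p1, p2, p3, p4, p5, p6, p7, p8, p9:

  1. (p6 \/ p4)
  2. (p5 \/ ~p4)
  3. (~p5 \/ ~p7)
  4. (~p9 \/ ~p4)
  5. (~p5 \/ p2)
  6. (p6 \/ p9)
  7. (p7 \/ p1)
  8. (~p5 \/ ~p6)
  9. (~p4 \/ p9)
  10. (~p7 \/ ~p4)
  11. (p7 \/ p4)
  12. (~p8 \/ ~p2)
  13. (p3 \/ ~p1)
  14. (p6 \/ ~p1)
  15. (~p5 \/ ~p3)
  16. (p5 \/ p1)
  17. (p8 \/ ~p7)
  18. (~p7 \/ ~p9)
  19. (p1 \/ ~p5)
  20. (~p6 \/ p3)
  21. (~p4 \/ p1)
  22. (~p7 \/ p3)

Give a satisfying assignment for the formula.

p1=True, p2=False, p3=True, p4=False, p5=False, p6=True, p7=True, p8=True, p9=False

Check each clause:
  1. (p4 \/ p6) — p6 is true.
  2. (~p4 \/ p5) — ~p4 is true.
  3. (~p5 \/ ~p7) — ~p5 is true.
  4. (~p4 \/ ~p9) — ~p4 is true.
  5. (~p5 \/ p2) — ~p5 is true.
  6. (p6 \/ p9) — p6 is true.
  7. (p1 \/ p7) — p1 is true.
  8. (~p5 \/ ~p6) — ~p5 is true.
  9. (~p4 \/ p9) — ~p4 is true.
  10. (~p7 \/ ~p4) — ~p4 is true.
  11. (p7 \/ p4) — p7 is true.
  12. (~p2 \/ ~p8) — ~p2 is true.
  13. (~p1 \/ p3) — p3 is true.
  14. (p6 \/ ~p1) — p6 is true.
  15. (~p5 \/ ~p3) — ~p5 is true.
  16. (p5 \/ p1) — p1 is true.
  17. (~p7 \/ p8) — p8 is true.
  18. (~p9 \/ ~p7) — ~p9 is true.
  19. (p1 \/ ~p5) — p1 is true.
  20. (p3 \/ ~p6) — p3 is true.
  21. (~p4 \/ p1) — p1 is true.
  22. (p3 \/ ~p7) — p3 is true.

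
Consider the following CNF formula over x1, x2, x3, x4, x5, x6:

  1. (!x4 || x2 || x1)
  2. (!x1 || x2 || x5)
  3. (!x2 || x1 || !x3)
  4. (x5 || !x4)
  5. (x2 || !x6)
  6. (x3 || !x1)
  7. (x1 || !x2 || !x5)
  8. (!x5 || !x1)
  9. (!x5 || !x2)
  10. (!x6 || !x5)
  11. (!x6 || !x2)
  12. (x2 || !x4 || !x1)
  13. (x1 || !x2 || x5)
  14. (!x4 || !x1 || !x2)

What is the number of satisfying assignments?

Satisfying assignments:
  x1=0 x2=0 x3=0 x4=0 x5=0 x6=0
  x1=0 x2=0 x3=0 x4=0 x5=1 x6=0
  x1=0 x2=0 x3=1 x4=0 x5=0 x6=0
  x1=0 x2=0 x3=1 x4=0 x5=1 x6=0
  x1=1 x2=1 x3=1 x4=0 x5=0 x6=0
Count: 5.

5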